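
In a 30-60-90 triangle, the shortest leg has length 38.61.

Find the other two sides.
In a 30-60-90 triangle the sides are in ratio 1 : √3 : 2 (short leg : long leg : hypotenuse).
Long leg = 38.61·√3 ≈ 38.61·1.73205 ≈ 66.8745
Hypotenuse = 2·38.61 = 77.22

Long leg = 38.61√3 = 66.87, Hypotenuse = 77.22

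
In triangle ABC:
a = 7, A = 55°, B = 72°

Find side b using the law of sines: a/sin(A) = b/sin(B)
a/sin(A) = b/sin(B)  ⇒  b = a·sin(B)/sin(A) = 7·sin(72°)/sin(55°)
sin(72°) ≈ 0.951057, sin(55°) ≈ 0.819152
b ≈ 7·0.951057/0.819152 ≈ 6.6574/0.819152 ≈ 8.12718

b = 8.127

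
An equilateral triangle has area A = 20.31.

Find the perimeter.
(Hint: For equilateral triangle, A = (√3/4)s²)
A = (√3/4)s²  ⇒  s² = 4A/√3 = 4·20.31/√3 = 81.24/1.73205 ≈ 46.9039
s ≈ √46.9039 ≈ 6.84864
Perimeter = 3s ≈ 3·6.84864 ≈ 20.5459

Perimeter = 20.55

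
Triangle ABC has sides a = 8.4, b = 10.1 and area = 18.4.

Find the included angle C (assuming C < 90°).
Area = ½·a·b·sin(C)  ⇒  sin(C) = 2·Area/(a·b) = 2·18.4/(8.4·10.1) = 36.8/84.84 ≈ 0.433758
C = arcsin(0.433758) ≈ 25.7063° (taking the acute solution since C < 90°)

C = 25.71°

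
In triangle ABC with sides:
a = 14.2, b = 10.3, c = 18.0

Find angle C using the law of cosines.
c² = a² + b² − 2ab·cos(C)  ⇒  cos(C) = (a² + b² − c²)/(2ab)
cos(C) = (14.2² + 10.3² − 18.0²)/(2·14.2·10.3) = (201.64 + 106.09 − 324)/292.52 = -16.27/292.52 ≈ -0.0556201
C = arccos(-0.0556201) ≈ 93.1884°

C = 93.19°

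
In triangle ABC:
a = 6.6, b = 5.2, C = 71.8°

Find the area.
Two sides and the included angle (SAS): A = ½·a·b·sin(C) = ½·6.6·5.2·sin(71.8°)
sin(71.8°) ≈ 0.949972
A ≈ ½·34.32·0.949972 = 17.16·0.949972 ≈ 16.3015

Area = 16.3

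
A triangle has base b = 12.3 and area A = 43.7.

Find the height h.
A = ½·b·h  ⇒  h = 2A/b = 2·43.7/12.3 = 87.4/12.3 ≈ 7.10569

h = 7.106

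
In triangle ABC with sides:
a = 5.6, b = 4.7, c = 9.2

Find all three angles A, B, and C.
Law of cosines for each angle (a² = 31.36, b² = 22.09, c² = 84.64):
cos(A) = (b² + c² − a²)/(2bc) = (22.09 + 84.64 − 31.36)/(2·4.7·9.2) = 75.37/86.48 ≈ 0.871531  ⇒  A ≈ 29.363°
cos(B) = (a² + c² − b²)/(2ac) = (31.36 + 84.64 − 22.09)/(2·5.6·9.2) = 93.91/103.04 ≈ 0.911394  ⇒  B ≈ 24.3013°
cos(C) = (a² + b² − c²)/(2ab) = (31.36 + 22.09 − 84.64)/(2·5.6·4.7) = -31.19/52.64 ≈ -0.592515  ⇒  C ≈ 126.336°
Check: A + B + C ≈ 180°

A = 29.36°, B = 24.3°, C = 126.3°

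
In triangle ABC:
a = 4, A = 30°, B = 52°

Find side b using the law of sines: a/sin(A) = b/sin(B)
a/sin(A) = b/sin(B)  ⇒  b = a·sin(B)/sin(A) = 4·sin(52°)/sin(30°)
sin(52°) ≈ 0.788011, sin(30°) ≈ 0.5
b ≈ 4·0.788011/0.5 ≈ 3.15204/0.5 ≈ 6.30409

b = 6.304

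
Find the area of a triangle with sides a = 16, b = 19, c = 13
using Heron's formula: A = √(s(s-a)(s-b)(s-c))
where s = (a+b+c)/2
s = (16 + 19 + 13)/2 = 48/2 = 24
s − a = 8, s − b = 5, s − c = 11
s(s−a)(s−b)(s−c) = 24·8·5·11 = 10560
Area = √10560 ≈ 102.762

s = 24.0, Area = 102.8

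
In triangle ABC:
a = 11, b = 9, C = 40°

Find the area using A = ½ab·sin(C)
A = ½·a·b·sin(C) = ½·11·9·sin(40°)
sin(40°) ≈ 0.642788
A ≈ ½·99·0.642788 = 49.5·0.642788 ≈ 31.818

Area = 31.82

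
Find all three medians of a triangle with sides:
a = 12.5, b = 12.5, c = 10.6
Median formula: m_a = ½√(2b² + 2c² − a²) (and cyclically). a² = 156.25, b² = 156.25, c² = 112.36.
m_a = ½√(2·156.25 + 2·112.36 − 156.25) = ½√380.97 ≈ ½·19.5185 ≈ 9.75923
m_b = ½√(2·156.25 + 2·112.36 − 156.25) = ½√380.97 ≈ ½·19.5185 ≈ 9.75923
m_c = ½√(2·156.25 + 2·156.25 − 112.36) = ½√512.64 ≈ ½·22.6416 ≈ 11.3208

m_a = 9.759, m_b = 9.759, m_c = 11.32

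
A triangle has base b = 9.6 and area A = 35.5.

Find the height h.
A = ½·b·h  ⇒  h = 2A/b = 2·35.5/9.6 = 71/9.6 ≈ 7.39583

h = 7.396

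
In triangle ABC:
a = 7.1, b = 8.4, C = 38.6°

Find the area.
Two sides and the included angle (SAS): A = ½·a·b·sin(C) = ½·7.1·8.4·sin(38.6°)
sin(38.6°) ≈ 0.62388
A ≈ ½·59.64·0.62388 = 29.82·0.62388 ≈ 18.6041

Area = 18.6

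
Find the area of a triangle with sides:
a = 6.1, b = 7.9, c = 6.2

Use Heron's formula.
s = (6.1 + 7.9 + 6.2)/2 = 20.2/2 = 10.1
s − a = 4, s − b = 2.2, s − c = 3.9
s(s−a)(s−b)(s−c) = 10.1·4·2.2·3.9 ≈ 346.632
Area = √346.632 ≈ 18.6181

Area = 18.62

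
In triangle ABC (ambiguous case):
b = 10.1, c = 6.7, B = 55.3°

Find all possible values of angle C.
b/sin(B) = c/sin(C)  ⇒  sin(C) = c·sin(B)/b = 6.7·sin(55.3°)/10.1
sin(55.3°) ≈ 0.822144
sin(C) ≈ 6.7·0.822144/10.1 ≈ 5.50837/10.1 ≈ 0.545383
Candidate 1: C₁ = arcsin(0.545383) ≈ 33.0508°  →  A = 180° − 55.3° − 33.0508° ≈ 91.6492° > 0, valid
Candidate 2: C₂ = 180° − C₁ ≈ 146.949°  →  A = 180° − 55.3° − 146.949° ≈ -22.2492° ≤ 0, not a valid triangle

C = 33.05° (one solution)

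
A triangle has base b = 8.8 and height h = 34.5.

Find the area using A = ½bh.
A = ½·b·h = ½·8.8·34.5 = ½·303.6 = 151.8

Area = 151.8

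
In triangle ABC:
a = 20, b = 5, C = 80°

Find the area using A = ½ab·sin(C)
A = ½·a·b·sin(C) = ½·20·5·sin(80°)
sin(80°) ≈ 0.984808
A ≈ ½·100·0.984808 = 50·0.984808 ≈ 49.2404

Area = 49.24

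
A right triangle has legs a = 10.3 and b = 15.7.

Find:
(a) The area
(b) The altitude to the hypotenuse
(a) The legs are perpendicular, so Area = ½·a·b = ½·10.3·15.7 = ½·161.71 = 80.855
(b) Hypotenuse c = √(a² + b²) = √(106.09 + 246.49) = √352.58 ≈ 18.7771
    Area = ½·c·h_c  ⇒  h_c = 2·Area/c = 161.71/18.7771 ≈ 8.61208

Area = 80.855, h_c = 8.612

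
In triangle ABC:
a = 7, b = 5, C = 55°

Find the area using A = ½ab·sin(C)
A = ½·a·b·sin(C) = ½·7·5·sin(55°)
sin(55°) ≈ 0.819152
A ≈ ½·35·0.819152 = 17.5·0.819152 ≈ 14.3352

Area = 14.34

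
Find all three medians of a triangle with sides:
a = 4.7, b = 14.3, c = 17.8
Median formula: m_a = ½√(2b² + 2c² − a²) (and cyclically). a² = 22.09, b² = 204.49, c² = 316.84.
m_a = ½√(2·204.49 + 2·316.84 − 22.09) = ½√1020.57 ≈ ½·31.9464 ≈ 15.9732
m_b = ½√(2·22.09 + 2·316.84 − 204.49) = ½√473.37 ≈ ½·21.7571 ≈ 10.8785
m_c = ½√(2·22.09 + 2·204.49 − 316.84) = ½√136.32 ≈ ½·11.6756 ≈ 5.83781

m_a = 15.97, m_b = 10.88, m_c = 5.838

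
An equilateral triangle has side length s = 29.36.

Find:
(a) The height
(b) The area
(a) The height splits the triangle into two 30-60-90 halves: h = s·√3/2 = 29.36·1.73205/2 ≈ 50.853/2 ≈ 25.4265
(b) Area = (√3/4)·s² = (√3/4)·29.36² = (√3/4)·862.0096 ≈ 0.433013·862.0096 ≈ 373.261

Height = 25.43, Area = 373.3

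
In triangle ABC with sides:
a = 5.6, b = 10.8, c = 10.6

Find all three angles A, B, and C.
Law of cosines for each angle (a² = 31.36, b² = 116.64, c² = 112.36):
cos(A) = (b² + c² − a²)/(2bc) = (116.64 + 112.36 − 31.36)/(2·10.8·10.6) = 197.64/228.96 ≈ 0.863208  ⇒  A ≈ 30.3213°
cos(B) = (a² + c² − b²)/(2ac) = (31.36 + 112.36 − 116.64)/(2·5.6·10.6) = 27.08/118.72 ≈ 0.2281  ⇒  B ≈ 76.8148°
cos(C) = (a² + b² − c²)/(2ab) = (31.36 + 116.64 − 112.36)/(2·5.6·10.8) = 35.64/120.96 ≈ 0.294643  ⇒  C ≈ 72.8639°
Check: A + B + C ≈ 180°

A = 30.32°, B = 76.81°, C = 72.86°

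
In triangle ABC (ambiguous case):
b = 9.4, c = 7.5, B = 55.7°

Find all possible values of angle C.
b/sin(B) = c/sin(C)  ⇒  sin(C) = c·sin(B)/b = 7.5·sin(55.7°)/9.4
sin(55.7°) ≈ 0.826098
sin(C) ≈ 7.5·0.826098/9.4 ≈ 6.19574/9.4 ≈ 0.659121
Candidate 1: C₁ = arcsin(0.659121) ≈ 41.2329°  →  A = 180° − 55.7° − 41.2329° ≈ 83.0671° > 0, valid
Candidate 2: C₂ = 180° − C₁ ≈ 138.767°  →  A = 180° − 55.7° − 138.767° ≈ -14.4671° ≤ 0, not a valid triangle

C = 41.23° (one solution)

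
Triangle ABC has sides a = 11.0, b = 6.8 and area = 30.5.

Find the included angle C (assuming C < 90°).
Area = ½·a·b·sin(C)  ⇒  sin(C) = 2·Area/(a·b) = 2·30.5/(11.0·6.8) = 61/74.8 ≈ 0.815508
C = arcsin(0.815508) ≈ 54.6376° (taking the acute solution since C < 90°)

C = 54.64°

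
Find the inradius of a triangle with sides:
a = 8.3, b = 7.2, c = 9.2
r = Area/s where s is the semi-perimeter.
s = (8.3 + 7.2 + 9.2)/2 = 24.7/2 = 12.35
Area = √(s(s−a)(s−b)(s−c)) = √(12.35·4.05·5.15·3.15) ≈ √811.409 ≈ 28.4852
r ≈ 28.4852/12.35 ≈ 2.3065

r = 2.306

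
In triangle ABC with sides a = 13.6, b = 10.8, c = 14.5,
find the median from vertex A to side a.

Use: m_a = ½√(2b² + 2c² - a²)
m_a = ½√(2·10.8² + 2·14.5² − 13.6²) = ½√(2·116.64 + 2·210.25 − 184.96) = ½√(233.28 + 420.5 − 184.96) = ½√468.82
√468.82 ≈ 21.6523, so m_a ≈ 10.8261

m_a = 10.83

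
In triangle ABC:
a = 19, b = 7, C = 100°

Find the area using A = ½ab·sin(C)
A = ½·a·b·sin(C) = ½·19·7·sin(100°)
sin(100°) ≈ 0.984808
A ≈ ½·133·0.984808 = 66.5·0.984808 ≈ 65.4897

Area = 65.49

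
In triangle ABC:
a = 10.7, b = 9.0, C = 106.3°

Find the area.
Two sides and the included angle (SAS): A = ½·a·b·sin(C) = ½·10.7·9.0·sin(106.3°)
sin(106.3°) ≈ 0.959805
A ≈ ½·96.3·0.959805 = 48.15·0.959805 ≈ 46.2146

Area = 46.21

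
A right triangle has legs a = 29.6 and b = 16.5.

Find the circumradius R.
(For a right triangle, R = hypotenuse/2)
Hypotenuse c = √(a² + b²) = √(876.16 + 272.25) = √1148.41 ≈ 33.8882
R = c/2 ≈ 33.8882/2 ≈ 16.9441

R = 16.94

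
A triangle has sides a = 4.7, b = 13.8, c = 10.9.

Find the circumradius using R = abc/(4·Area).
First find the area with Heron's formula.
s = (4.7 + 13.8 + 10.9)/2 = 14.7
Area = √(s(s−a)(s−b)(s−c)) = √(14.7·10·0.9·3.8) ≈ √502.74 ≈ 22.4219
abc = 4.7·13.8·10.9 = 706.974
R = abc/(4·Area) ≈ 706.974/(4·22.4219) = 706.974/89.6875 ≈ 7.88264

R = 7.883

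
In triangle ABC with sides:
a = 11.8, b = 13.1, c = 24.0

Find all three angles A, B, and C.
Law of cosines for each angle (a² = 139.24, b² = 171.61, c² = 576):
cos(A) = (b² + c² − a²)/(2bc) = (171.61 + 576 − 139.24)/(2·13.1·24.0) = 608.37/628.8 ≈ 0.96751  ⇒  A ≈ 14.6453°
cos(B) = (a² + c² − b²)/(2ac) = (139.24 + 576 − 171.61)/(2·11.8·24.0) = 543.63/566.4 ≈ 0.959799  ⇒  B ≈ 16.3013°
cos(C) = (a² + b² − c²)/(2ab) = (139.24 + 171.61 − 576)/(2·11.8·13.1) = -265.15/309.16 ≈ -0.857647  ⇒  C ≈ 149.053°
Check: A + B + C ≈ 180°

A = 14.65°, B = 16.3°, C = 149.1°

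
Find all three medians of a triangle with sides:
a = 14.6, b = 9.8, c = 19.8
Median formula: m_a = ½√(2b² + 2c² − a²) (and cyclically). a² = 213.16, b² = 96.04, c² = 392.04.
m_a = ½√(2·96.04 + 2·392.04 − 213.16) = ½√763 ≈ ½·27.6225 ≈ 13.8112
m_b = ½√(2·213.16 + 2·392.04 − 96.04) = ½√1114.36 ≈ ½·33.382 ≈ 16.691
m_c = ½√(2·213.16 + 2·96.04 − 392.04) = ½√226.36 ≈ ½·15.0453 ≈ 7.52263

m_a = 13.81, m_b = 16.69, m_c = 7.523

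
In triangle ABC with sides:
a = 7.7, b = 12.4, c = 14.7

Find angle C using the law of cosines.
c² = a² + b² − 2ab·cos(C)  ⇒  cos(C) = (a² + b² − c²)/(2ab)
cos(C) = (7.7² + 12.4² − 14.7²)/(2·7.7·12.4) = (59.29 + 153.76 − 216.09)/190.96 = -3.04/190.96 ≈ -0.0159196
C = arccos(-0.0159196) ≈ 90.9122°

C = 90.91°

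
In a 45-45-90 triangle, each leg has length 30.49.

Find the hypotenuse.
In a 45-45-90 triangle the sides are in ratio 1 : 1 : √2, so hypotenuse = leg·√2.
Hypotenuse = 30.49·√2 ≈ 30.49·1.41421 ≈ 43.1194

Hypotenuse = 30.49√2 = 43.12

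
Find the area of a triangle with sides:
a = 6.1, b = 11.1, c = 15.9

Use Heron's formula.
s = (6.1 + 11.1 + 15.9)/2 = 33.1/2 = 16.55
s − a = 10.45, s − b = 5.45, s − c = 0.65
s(s−a)(s−b)(s−c) = 16.55·10.45·5.45·0.65 ≈ 612.667
Area = √612.667 ≈ 24.7521

Area = 24.75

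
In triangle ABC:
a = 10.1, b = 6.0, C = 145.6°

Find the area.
Two sides and the included angle (SAS): A = ½·a·b·sin(C) = ½·10.1·6.0·sin(145.6°)
sin(145.6°) ≈ 0.564967
A ≈ ½·60.6·0.564967 = 30.3·0.564967 ≈ 17.1185

Area = 17.12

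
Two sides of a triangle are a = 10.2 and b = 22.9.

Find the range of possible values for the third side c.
Triangle inequality: |a − b| < c < a + b
|a − b| = |10.2 − 22.9| = 12.7
a + b = 10.2 + 22.9 = 33.1

12.7 < c < 33.1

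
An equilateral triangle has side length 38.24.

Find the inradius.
r = Area/s with s the semi-perimeter.
Area = (√3/4)·38.24² = (√3/4)·1462.2976 ≈ 0.433013·1462.2976 ≈ 633.193
s = 3·38.24/2 = 57.36
r ≈ 633.193/57.36 ≈ 11.0389
(Equivalently r = side/(2√3) = 38.24/3.4641 ≈ 11.0389.)

r = 11.04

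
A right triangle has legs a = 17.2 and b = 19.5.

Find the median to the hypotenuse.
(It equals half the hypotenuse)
Hypotenuse c = √(a² + b²) = √(295.84 + 380.25) = √676.09 ≈ 26.0017
Median to hypotenuse = c/2 ≈ 26.0017/2 ≈ 13.0009

Median = 13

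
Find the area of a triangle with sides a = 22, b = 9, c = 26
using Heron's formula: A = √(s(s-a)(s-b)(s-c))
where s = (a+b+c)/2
s = (22 + 9 + 26)/2 = 57/2 = 28.5
s − a = 6.5, s − b = 19.5, s − c = 2.5
s(s−a)(s−b)(s−c) = 28.5·6.5·19.5·2.5 = 9030.9375
Area = √9030.9375 ≈ 95.0312

s = 28.5, Area = 95.03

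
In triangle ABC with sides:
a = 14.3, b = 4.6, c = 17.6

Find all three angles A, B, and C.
Law of cosines for each angle (a² = 204.49, b² = 21.16, c² = 309.76):
cos(A) = (b² + c² − a²)/(2bc) = (21.16 + 309.76 − 204.49)/(2·4.6·17.6) = 126.43/161.92 ≈ 0.780818  ⇒  A ≈ 38.6645°
cos(B) = (a² + c² − b²)/(2ac) = (204.49 + 309.76 − 21.16)/(2·14.3·17.6) = 493.09/503.36 ≈ 0.979597  ⇒  B ≈ 11.5938°
cos(C) = (a² + b² − c²)/(2ab) = (204.49 + 21.16 − 309.76)/(2·14.3·4.6) = -84.11/131.56 ≈ -0.639328  ⇒  C ≈ 129.742°
Check: A + B + C ≈ 180°

A = 38.66°, B = 11.59°, C = 129.7°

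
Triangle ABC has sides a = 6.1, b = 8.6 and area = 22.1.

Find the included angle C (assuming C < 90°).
Area = ½·a·b·sin(C)  ⇒  sin(C) = 2·Area/(a·b) = 2·22.1/(6.1·8.6) = 44.2/52.46 ≈ 0.842547
C = arcsin(0.842547) ≈ 57.41° (taking the acute solution since C < 90°)

C = 57.41°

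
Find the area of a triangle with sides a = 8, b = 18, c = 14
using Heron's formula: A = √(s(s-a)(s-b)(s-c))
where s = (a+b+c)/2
s = (8 + 18 + 14)/2 = 40/2 = 20
s − a = 12, s − b = 2, s − c = 6
s(s−a)(s−b)(s−c) = 20·12·2·6 = 2880
Area = √2880 ≈ 53.6656

s = 20.0, Area = 53.67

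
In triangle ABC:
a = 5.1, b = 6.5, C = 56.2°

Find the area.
Two sides and the included angle (SAS): A = ½·a·b·sin(C) = ½·5.1·6.5·sin(56.2°)
sin(56.2°) ≈ 0.830984
A ≈ ½·33.15·0.830984 = 16.575·0.830984 ≈ 13.7736

Area = 13.77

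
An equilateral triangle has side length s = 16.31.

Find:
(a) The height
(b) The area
(a) The height splits the triangle into two 30-60-90 halves: h = s·√3/2 = 16.31·1.73205/2 ≈ 28.2497/2 ≈ 14.1249
(b) Area = (√3/4)·s² = (√3/4)·16.31² = (√3/4)·266.0161 ≈ 0.433013·266.0161 ≈ 115.188

Height = 14.12, Area = 115.2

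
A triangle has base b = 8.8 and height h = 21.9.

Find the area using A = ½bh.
A = ½·b·h = ½·8.8·21.9 = ½·192.72 = 96.36

Area = 96.36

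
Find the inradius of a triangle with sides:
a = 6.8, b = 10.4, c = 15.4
r = Area/s where s is the semi-perimeter.
s = (6.8 + 10.4 + 15.4)/2 = 32.6/2 = 16.3
Area = √(s(s−a)(s−b)(s−c)) = √(16.3·9.5·5.9·0.9) ≈ √822.254 ≈ 28.675
r ≈ 28.675/16.3 ≈ 1.7592

r = 1.759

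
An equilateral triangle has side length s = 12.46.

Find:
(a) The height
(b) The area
(a) The height splits the triangle into two 30-60-90 halves: h = s·√3/2 = 12.46·1.73205/2 ≈ 21.5814/2 ≈ 10.7907
(b) Area = (√3/4)·s² = (√3/4)·12.46² = (√3/4)·155.2516 ≈ 0.433013·155.2516 ≈ 67.2259

Height = 10.79, Area = 67.23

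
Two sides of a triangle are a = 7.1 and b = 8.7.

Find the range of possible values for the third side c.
Triangle inequality: |a − b| < c < a + b
|a − b| = |7.1 − 8.7| = 1.6
a + b = 7.1 + 8.7 = 15.8

1.6 < c < 15.8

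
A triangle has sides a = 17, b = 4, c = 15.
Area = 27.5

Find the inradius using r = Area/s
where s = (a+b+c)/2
s = (17 + 4 + 15)/2 = 36/2 = 18
r = Area/s = 27.5/18 ≈ 1.52778

r = 1.528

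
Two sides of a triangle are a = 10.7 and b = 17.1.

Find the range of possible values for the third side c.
Triangle inequality: |a − b| < c < a + b
|a − b| = |10.7 − 17.1| = 6.4
a + b = 10.7 + 17.1 = 27.8

6.4 < c < 27.8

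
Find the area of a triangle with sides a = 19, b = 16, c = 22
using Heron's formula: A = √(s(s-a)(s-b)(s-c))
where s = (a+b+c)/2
s = (19 + 16 + 22)/2 = 57/2 = 28.5
s − a = 9.5, s − b = 12.5, s − c = 6.5
s(s−a)(s−b)(s−c) = 28.5·9.5·12.5·6.5 = 21998.4375
Area = √21998.4375 ≈ 148.319

s = 28.5, Area = 148.3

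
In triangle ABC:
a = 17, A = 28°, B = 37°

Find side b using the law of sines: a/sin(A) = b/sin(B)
a/sin(A) = b/sin(B)  ⇒  b = a·sin(B)/sin(A) = 17·sin(37°)/sin(28°)
sin(37°) ≈ 0.601815, sin(28°) ≈ 0.469472
b ≈ 17·0.601815/0.469472 ≈ 10.2309/0.469472 ≈ 21.7923

b = 21.79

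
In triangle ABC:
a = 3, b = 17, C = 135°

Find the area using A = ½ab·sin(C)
A = ½·a·b·sin(C) = ½·3·17·sin(135°)
sin(135°) ≈ 0.707107
A ≈ ½·51·0.707107 = 25.5·0.707107 ≈ 18.0312

Area = 18.03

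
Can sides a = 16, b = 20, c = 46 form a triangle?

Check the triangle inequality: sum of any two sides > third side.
a + b vs c: 16 + 20 = 36 ≤ 46  ✗
a + c vs b: 16 + 46 = 62 > 20  ✓
b + c vs a: 20 + 46 = 66 > 16  ✓

No: 16 + 20 = 36 is not > 46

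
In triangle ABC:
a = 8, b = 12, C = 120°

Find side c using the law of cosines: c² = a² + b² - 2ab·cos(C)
c² = 8² + 12² − 2·8·12·cos(120°)
cos(120°) ≈ -0.5
c² ≈ 64 + 144 − 192·(-0.5) ≈ 208 + 96 ≈ 304
c ≈ √304 ≈ 17.4356

c = 17.44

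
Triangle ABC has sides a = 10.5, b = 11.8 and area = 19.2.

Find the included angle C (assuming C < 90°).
Area = ½·a·b·sin(C)  ⇒  sin(C) = 2·Area/(a·b) = 2·19.2/(10.5·11.8) = 38.4/123.9 ≈ 0.309927
C = arcsin(0.309927) ≈ 18.0549° (taking the acute solution since C < 90°)

C = 18.05°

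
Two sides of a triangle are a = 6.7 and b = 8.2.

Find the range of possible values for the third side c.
Triangle inequality: |a − b| < c < a + b
|a − b| = |6.7 − 8.2| = 1.5
a + b = 6.7 + 8.2 = 14.9

1.5 < c < 14.9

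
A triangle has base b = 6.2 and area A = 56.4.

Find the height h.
A = ½·b·h  ⇒  h = 2A/b = 2·56.4/6.2 = 112.8/6.2 ≈ 18.1935

h = 18.19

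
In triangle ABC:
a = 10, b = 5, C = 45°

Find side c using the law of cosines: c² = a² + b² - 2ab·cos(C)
c² = 10² + 5² − 2·10·5·cos(45°)
cos(45°) ≈ 0.707107
c² ≈ 100 + 25 − 100·(0.707107) ≈ 125 − 70.7107 ≈ 54.2893
c ≈ √54.2893 ≈ 7.36813

c = 7.368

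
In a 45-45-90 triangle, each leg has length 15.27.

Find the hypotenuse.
In a 45-45-90 triangle the sides are in ratio 1 : 1 : √2, so hypotenuse = leg·√2.
Hypotenuse = 15.27·√2 ≈ 15.27·1.41421 ≈ 21.595

Hypotenuse = 15.27√2 = 21.6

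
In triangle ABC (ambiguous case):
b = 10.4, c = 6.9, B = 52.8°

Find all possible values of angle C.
b/sin(B) = c/sin(C)  ⇒  sin(C) = c·sin(B)/b = 6.9·sin(52.8°)/10.4
sin(52.8°) ≈ 0.79653
sin(C) ≈ 6.9·0.79653/10.4 ≈ 5.49606/10.4 ≈ 0.528467
Candidate 1: C₁ = arcsin(0.528467) ≈ 31.9019°  →  A = 180° − 52.8° − 31.9019° ≈ 95.2981° > 0, valid
Candidate 2: C₂ = 180° − C₁ ≈ 148.098°  →  A = 180° − 52.8° − 148.098° ≈ -20.8981° ≤ 0, not a valid triangle

C = 31.9° (one solution)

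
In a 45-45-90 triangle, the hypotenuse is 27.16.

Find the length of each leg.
In a 45-45-90 triangle hypotenuse = leg·√2, so leg = hypotenuse/√2.
Leg = 27.16/√2 ≈ 27.16/1.41421 ≈ 19.205

Each leg = 19.21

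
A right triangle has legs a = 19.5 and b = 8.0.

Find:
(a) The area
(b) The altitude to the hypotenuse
(a) The legs are perpendicular, so Area = ½·a·b = ½·19.5·8.0 = ½·156 = 78
(b) Hypotenuse c = √(a² + b²) = √(380.25 + 64) = √444.25 ≈ 21.0772
    Area = ½·c·h_c  ⇒  h_c = 2·Area/c = 156/21.0772 ≈ 7.40135

Area = 78, h_c = 7.401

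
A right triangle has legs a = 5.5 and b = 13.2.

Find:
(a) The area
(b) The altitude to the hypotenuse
(a) The legs are perpendicular, so Area = ½·a·b = ½·5.5·13.2 = ½·72.6 = 36.3
(b) Hypotenuse c = √(a² + b²) = √(30.25 + 174.24) = √204.49 ≈ 14.3
    Area = ½·c·h_c  ⇒  h_c = 2·Area/c = 72.6/14.3 ≈ 5.07692

Area = 36.3, h_c = 5.077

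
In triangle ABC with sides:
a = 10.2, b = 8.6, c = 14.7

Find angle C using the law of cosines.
c² = a² + b² − 2ab·cos(C)  ⇒  cos(C) = (a² + b² − c²)/(2ab)
cos(C) = (10.2² + 8.6² − 14.7²)/(2·10.2·8.6) = (104.04 + 73.96 − 216.09)/175.44 = -38.09/175.44 ≈ -0.217111
C = arccos(-0.217111) ≈ 102.539°

C = 102.5°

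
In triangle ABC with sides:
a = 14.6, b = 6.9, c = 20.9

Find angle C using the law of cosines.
c² = a² + b² − 2ab·cos(C)  ⇒  cos(C) = (a² + b² − c²)/(2ab)
cos(C) = (14.6² + 6.9² − 20.9²)/(2·14.6·6.9) = (213.16 + 47.61 − 436.81)/201.48 = -176.04/201.48 ≈ -0.873734
C = arccos(-0.873734) ≈ 150.896°

C = 150.9°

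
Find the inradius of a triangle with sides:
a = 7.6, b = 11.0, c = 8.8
r = Area/s where s is the semi-perimeter.
s = (7.6 + 11.0 + 8.8)/2 = 27.4/2 = 13.7
Area = √(s(s−a)(s−b)(s−c)) = √(13.7·6.1·2.7·4.9) ≈ √1105.63 ≈ 33.251
r ≈ 33.251/13.7 ≈ 2.42708

r = 2.427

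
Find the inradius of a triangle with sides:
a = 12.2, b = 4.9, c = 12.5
r = Area/s where s is the semi-perimeter.
s = (12.2 + 4.9 + 12.5)/2 = 29.6/2 = 14.8
Area = √(s(s−a)(s−b)(s−c)) = √(14.8·2.6·9.9·2.3) ≈ √876.19 ≈ 29.6005
r ≈ 29.6005/14.8 ≈ 2.00003

r = 2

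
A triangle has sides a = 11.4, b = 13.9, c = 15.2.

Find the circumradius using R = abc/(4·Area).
First find the area with Heron's formula.
s = (11.4 + 13.9 + 15.2)/2 = 20.25
Area = √(s(s−a)(s−b)(s−c)) = √(20.25·8.85·6.35·5.05) ≈ √5746.9 ≈ 75.8083
abc = 11.4·13.9·15.2 = 2408.592
R = abc/(4·Area) ≈ 2408.592/(4·75.8083) = 2408.592/303.233 ≈ 7.94304

R = 7.943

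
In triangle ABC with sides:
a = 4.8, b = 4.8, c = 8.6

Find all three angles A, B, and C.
Law of cosines for each angle (a² = 23.04, b² = 23.04, c² = 73.96):
cos(A) = (b² + c² − a²)/(2bc) = (23.04 + 73.96 − 23.04)/(2·4.8·8.6) = 73.96/82.56 ≈ 0.895833  ⇒  A ≈ 26.3843°
cos(B) = (a² + c² − b²)/(2ac) = (23.04 + 73.96 − 23.04)/(2·4.8·8.6) = 73.96/82.56 ≈ 0.895833  ⇒  B ≈ 26.3843°
cos(C) = (a² + b² − c²)/(2ab) = (23.04 + 23.04 − 73.96)/(2·4.8·4.8) = -27.88/46.08 ≈ -0.605035  ⇒  C ≈ 127.231°
Check: A + B + C ≈ 180°

A = 26.38°, B = 26.38°, C = 127.2°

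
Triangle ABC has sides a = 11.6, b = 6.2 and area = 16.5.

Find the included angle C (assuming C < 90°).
Area = ½·a·b·sin(C)  ⇒  sin(C) = 2·Area/(a·b) = 2·16.5/(11.6·6.2) = 33/71.92 ≈ 0.458843
C = arcsin(0.458843) ≈ 27.3125° (taking the acute solution since C < 90°)

C = 27.31°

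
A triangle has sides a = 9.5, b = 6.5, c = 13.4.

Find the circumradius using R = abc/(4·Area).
First find the area with Heron's formula.
s = (9.5 + 6.5 + 13.4)/2 = 14.7
Area = √(s(s−a)(s−b)(s−c)) = √(14.7·5.2·8.2·1.3) ≈ √814.85 ≈ 28.5456
abc = 9.5·6.5·13.4 = 827.45
R = abc/(4·Area) ≈ 827.45/(4·28.5456) = 827.45/114.182 ≈ 7.24674

R = 7.247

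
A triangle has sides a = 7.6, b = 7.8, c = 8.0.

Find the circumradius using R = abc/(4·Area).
First find the area with Heron's formula.
s = (7.6 + 7.8 + 8.0)/2 = 11.7
Area = √(s(s−a)(s−b)(s−c)) = √(11.7·4.1·3.9·3.7) ≈ √692.207 ≈ 26.3098
abc = 7.6·7.8·8.0 = 474.24
R = abc/(4·Area) ≈ 474.24/(4·26.3098) = 474.24/105.239 ≈ 4.5063

R = 4.506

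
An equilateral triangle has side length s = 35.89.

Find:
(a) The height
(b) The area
(a) The height splits the triangle into two 30-60-90 halves: h = s·√3/2 = 35.89·1.73205/2 ≈ 62.1633/2 ≈ 31.0817
(b) Area = (√3/4)·s² = (√3/4)·35.89² = (√3/4)·1288.0921 ≈ 0.433013·1288.0921 ≈ 557.76

Height = 31.08, Area = 557.8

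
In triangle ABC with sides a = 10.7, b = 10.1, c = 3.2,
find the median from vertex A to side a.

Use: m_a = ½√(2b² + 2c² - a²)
m_a = ½√(2·10.1² + 2·3.2² − 10.7²) = ½√(2·102.01 + 2·10.24 − 114.49) = ½√(204.02 + 20.48 − 114.49) = ½√110.01
√110.01 ≈ 10.4886, so m_a ≈ 5.24428

m_a = 5.244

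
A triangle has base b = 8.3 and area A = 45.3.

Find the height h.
A = ½·b·h  ⇒  h = 2A/b = 2·45.3/8.3 = 90.6/8.3 ≈ 10.9157

h = 10.92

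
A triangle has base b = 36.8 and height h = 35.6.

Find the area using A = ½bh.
A = ½·b·h = ½·36.8·35.6 = ½·1310.08 = 655.04

Area = 655.04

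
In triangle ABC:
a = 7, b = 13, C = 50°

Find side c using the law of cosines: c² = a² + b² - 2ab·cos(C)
c² = 7² + 13² − 2·7·13·cos(50°)
cos(50°) ≈ 0.642788
c² ≈ 49 + 169 − 182·(0.642788) ≈ 218 − 116.987 ≈ 101.013
c ≈ √101.013 ≈ 10.0505

c = 10.05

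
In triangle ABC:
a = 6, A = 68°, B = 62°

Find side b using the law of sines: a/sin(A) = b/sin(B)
a/sin(A) = b/sin(B)  ⇒  b = a·sin(B)/sin(A) = 6·sin(62°)/sin(68°)
sin(62°) ≈ 0.882948, sin(68°) ≈ 0.927184
b ≈ 6·0.882948/0.927184 ≈ 5.29769/0.927184 ≈ 5.71374

b = 5.714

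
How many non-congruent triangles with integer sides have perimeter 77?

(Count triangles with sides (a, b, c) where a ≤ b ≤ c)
Let a ≤ b ≤ c with a + b + c = 77. The only binding inequality is a + b > c, i.e. 77 − c > c, so c < 77/2; and c ≥ 77/3 since c is the largest side.
So 26 ≤ c ≤ 38. For each c, b runs from ⌈(77 − c)/2⌉ up to c (then a = 77 − b − c satisfies 1 ≤ a ≤ b automatically), giving c − ⌈(77 − c)/2⌉ + 1 choices.
Summing over c: 1 + 3 + 4 + 6 + … + 18 + 19  (13 terms, c = 26, …, 38) = 133
Check (closed form: nearest integer to p²/48 for even p, (p+3)²/48 for odd p): (77+3)²/48 = 80²/48 = 6400/48 ≈ 133.33 → 133

133 triangles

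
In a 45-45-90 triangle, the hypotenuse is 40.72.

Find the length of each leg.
In a 45-45-90 triangle hypotenuse = leg·√2, so leg = hypotenuse/√2.
Leg = 40.72/√2 ≈ 40.72/1.41421 ≈ 28.7934

Each leg = 28.79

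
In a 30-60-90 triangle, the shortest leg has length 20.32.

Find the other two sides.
In a 30-60-90 triangle the sides are in ratio 1 : √3 : 2 (short leg : long leg : hypotenuse).
Long leg = 20.32·√3 ≈ 20.32·1.73205 ≈ 35.1953
Hypotenuse = 2·20.32 = 40.64

Long leg = 20.32√3 = 35.2, Hypotenuse = 40.64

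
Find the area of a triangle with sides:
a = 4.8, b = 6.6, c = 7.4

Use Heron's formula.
s = (4.8 + 6.6 + 7.4)/2 = 18.8/2 = 9.4
s − a = 4.6, s − b = 2.8, s − c = 2
s(s−a)(s−b)(s−c) = 9.4·4.6·2.8·2 ≈ 242.144
Area = √242.144 ≈ 15.561

Area = 15.56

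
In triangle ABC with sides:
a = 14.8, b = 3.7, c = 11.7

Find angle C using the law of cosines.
c² = a² + b² − 2ab·cos(C)  ⇒  cos(C) = (a² + b² − c²)/(2ab)
cos(C) = (14.8² + 3.7² − 11.7²)/(2·14.8·3.7) = (219.04 + 13.69 − 136.89)/109.52 = 95.84/109.52 ≈ 0.875091
C = arccos(0.875091) ≈ 28.9442°

C = 28.94°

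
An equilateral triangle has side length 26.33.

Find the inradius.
r = Area/s with s the semi-perimeter.
Area = (√3/4)·26.33² = (√3/4)·693.2689 ≈ 0.433013·693.2689 ≈ 300.194
s = 3·26.33/2 = 39.495
r ≈ 300.194/39.495 ≈ 7.60082
(Equivalently r = side/(2√3) = 26.33/3.4641 ≈ 7.60082.)

r = 7.601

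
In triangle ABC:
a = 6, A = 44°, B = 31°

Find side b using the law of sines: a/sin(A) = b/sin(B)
a/sin(A) = b/sin(B)  ⇒  b = a·sin(B)/sin(A) = 6·sin(31°)/sin(44°)
sin(31°) ≈ 0.515038, sin(44°) ≈ 0.694658
b ≈ 6·0.515038/0.694658 ≈ 3.09023/0.694658 ≈ 4.44856

b = 4.449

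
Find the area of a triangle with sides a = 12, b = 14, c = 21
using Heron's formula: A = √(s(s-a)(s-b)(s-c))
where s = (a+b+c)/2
s = (12 + 14 + 21)/2 = 47/2 = 23.5
s − a = 11.5, s − b = 9.5, s − c = 2.5
s(s−a)(s−b)(s−c) = 23.5·11.5·9.5·2.5 = 6418.4375
Area = √6418.4375 ≈ 80.1152

s = 23.5, Area = 80.12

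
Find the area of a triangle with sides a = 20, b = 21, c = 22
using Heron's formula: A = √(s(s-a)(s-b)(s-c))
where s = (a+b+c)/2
s = (20 + 21 + 22)/2 = 63/2 = 31.5
s − a = 11.5, s − b = 10.5, s − c = 9.5
s(s−a)(s−b)(s−c) = 31.5·11.5·10.5·9.5 = 36134.4375
Area = √36134.4375 ≈ 190.091

s = 31.5, Area = 190.1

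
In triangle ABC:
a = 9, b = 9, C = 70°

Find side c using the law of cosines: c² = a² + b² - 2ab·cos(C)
c² = 9² + 9² − 2·9·9·cos(70°)
cos(70°) ≈ 0.34202
c² ≈ 81 + 81 − 162·(0.34202) ≈ 162 − 55.4073 ≈ 106.593
c ≈ √106.593 ≈ 10.3244

c = 10.32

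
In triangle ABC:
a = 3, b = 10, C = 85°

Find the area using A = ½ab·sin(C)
A = ½·a·b·sin(C) = ½·3·10·sin(85°)
sin(85°) ≈ 0.996195
A ≈ ½·30·0.996195 = 15·0.996195 ≈ 14.9429

Area = 14.94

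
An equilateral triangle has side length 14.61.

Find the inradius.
r = Area/s with s the semi-perimeter.
Area = (√3/4)·14.61² = (√3/4)·213.4521 ≈ 0.433013·213.4521 ≈ 92.4275
s = 3·14.61/2 = 21.915
r ≈ 92.4275/21.915 ≈ 4.21754
(Equivalently r = side/(2√3) = 14.61/3.4641 ≈ 4.21754.)

r = 4.218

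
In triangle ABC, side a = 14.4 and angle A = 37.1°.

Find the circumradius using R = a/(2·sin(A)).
R = a/(2·sin(A)) = 14.4/(2·sin(37.1°))
sin(37.1°) ≈ 0.603208
R ≈ 14.4/(2·0.603208) = 14.4/1.20642 ≈ 11.9362

R = 11.94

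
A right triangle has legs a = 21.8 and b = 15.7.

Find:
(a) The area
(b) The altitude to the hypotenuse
(a) The legs are perpendicular, so Area = ½·a·b = ½·21.8·15.7 = ½·342.26 = 171.13
(b) Hypotenuse c = √(a² + b²) = √(475.24 + 246.49) = √721.73 ≈ 26.865
    Area = ½·c·h_c  ⇒  h_c = 2·Area/c = 342.26/26.865 ≈ 12.74

Area = 171.13, h_c = 12.74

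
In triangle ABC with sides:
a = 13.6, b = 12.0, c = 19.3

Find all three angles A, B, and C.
Law of cosines for each angle (a² = 184.96, b² = 144, c² = 372.49):
cos(A) = (b² + c² − a²)/(2bc) = (144 + 372.49 − 184.96)/(2·12.0·19.3) = 331.53/463.2 ≈ 0.715738  ⇒  A ≈ 44.2963°
cos(B) = (a² + c² − b²)/(2ac) = (184.96 + 372.49 − 144)/(2·13.6·19.3) = 413.45/524.96 ≈ 0.787584  ⇒  B ≈ 38.0397°
cos(C) = (a² + b² − c²)/(2ab) = (184.96 + 144 − 372.49)/(2·13.6·12.0) = -43.53/326.4 ≈ -0.133364  ⇒  C ≈ 97.664°
Check: A + B + C ≈ 180°

A = 44.3°, B = 38.04°, C = 97.66°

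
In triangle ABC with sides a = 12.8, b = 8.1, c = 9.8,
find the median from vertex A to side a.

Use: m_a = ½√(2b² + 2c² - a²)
m_a = ½√(2·8.1² + 2·9.8² − 12.8²) = ½√(2·65.61 + 2·96.04 − 163.84) = ½√(131.22 + 192.08 − 163.84) = ½√159.46
√159.46 ≈ 12.6277, so m_a ≈ 6.31387

m_a = 6.314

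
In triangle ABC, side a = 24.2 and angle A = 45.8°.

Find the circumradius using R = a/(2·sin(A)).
R = a/(2·sin(A)) = 24.2/(2·sin(45.8°))
sin(45.8°) ≈ 0.716911
R ≈ 24.2/(2·0.716911) = 24.2/1.43382 ≈ 16.878

R = 16.88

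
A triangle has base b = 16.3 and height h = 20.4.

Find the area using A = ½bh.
A = ½·b·h = ½·16.3·20.4 = ½·332.52 = 166.26

Area = 166.26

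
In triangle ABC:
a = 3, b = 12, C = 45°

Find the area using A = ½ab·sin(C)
A = ½·a·b·sin(C) = ½·3·12·sin(45°)
sin(45°) ≈ 0.707107
A ≈ ½·36·0.707107 = 18·0.707107 ≈ 12.7279

Area = 12.73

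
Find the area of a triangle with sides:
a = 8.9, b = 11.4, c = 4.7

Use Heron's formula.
s = (8.9 + 11.4 + 4.7)/2 = 25/2 = 12.5
s − a = 3.6, s − b = 1.1, s − c = 7.8
s(s−a)(s−b)(s−c) = 12.5·3.6·1.1·7.8 ≈ 386.1
Area = √386.1 ≈ 19.6494

Area = 19.65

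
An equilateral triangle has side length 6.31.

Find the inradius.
r = Area/s with s the semi-perimeter.
Area = (√3/4)·6.31² = (√3/4)·39.8161 ≈ 0.433013·39.8161 ≈ 17.2409
s = 3·6.31/2 = 9.465
r ≈ 17.2409/9.465 ≈ 1.82154
(Equivalently r = side/(2√3) = 6.31/3.4641 ≈ 1.82154.)

r = 1.822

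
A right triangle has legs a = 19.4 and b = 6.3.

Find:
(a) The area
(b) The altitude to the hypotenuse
(a) The legs are perpendicular, so Area = ½·a·b = ½·19.4·6.3 = ½·122.22 = 61.11
(b) Hypotenuse c = √(a² + b²) = √(376.36 + 39.69) = √416.05 ≈ 20.3973
    Area = ½·c·h_c  ⇒  h_c = 2·Area/c = 122.22/20.3973 ≈ 5.99197

Area = 61.11, h_c = 5.992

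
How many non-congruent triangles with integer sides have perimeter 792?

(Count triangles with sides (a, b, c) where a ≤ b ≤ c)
Let a ≤ b ≤ c with a + b + c = 792. The only binding inequality is a + b > c, i.e. 792 − c > c, so c < 792/2; and c ≥ 792/3 since c is the largest side.
So 264 ≤ c ≤ 395. For each c, b runs from ⌈(792 − c)/2⌉ up to c (then a = 792 − b − c satisfies 1 ≤ a ≤ b automatically), giving c − ⌈(792 − c)/2⌉ + 1 choices.
Summing over c: 1 + 2 + 4 + 5 + … + 196 + 197  (132 terms, c = 264, …, 395) = 13068
Check (closed form: nearest integer to p²/48 for even p, (p+3)²/48 for odd p): 792²/48 = 627264/48 ≈ 13068.00 → 13068

13068 triangles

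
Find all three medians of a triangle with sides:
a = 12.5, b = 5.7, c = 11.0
Median formula: m_a = ½√(2b² + 2c² − a²) (and cyclically). a² = 156.25, b² = 32.49, c² = 121.
m_a = ½√(2·32.49 + 2·121 − 156.25) = ½√150.73 ≈ ½·12.2772 ≈ 6.13861
m_b = ½√(2·156.25 + 2·121 − 32.49) = ½√522.01 ≈ ½·22.8475 ≈ 11.4238
m_c = ½√(2·156.25 + 2·32.49 − 121) = ½√256.48 ≈ ½·16.015 ≈ 8.0075

m_a = 6.139, m_b = 11.42, m_c = 8.007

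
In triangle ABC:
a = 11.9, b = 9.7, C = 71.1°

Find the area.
Two sides and the included angle (SAS): A = ½·a·b·sin(C) = ½·11.9·9.7·sin(71.1°)
sin(71.1°) ≈ 0.946085
A ≈ ½·115.43·0.946085 = 57.715·0.946085 ≈ 54.6033

Area = 54.6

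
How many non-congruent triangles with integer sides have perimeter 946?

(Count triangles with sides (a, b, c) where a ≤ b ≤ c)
Let a ≤ b ≤ c with a + b + c = 946. The only binding inequality is a + b > c, i.e. 946 − c > c, so c < 946/2; and c ≥ 946/3 since c is the largest side.
So 316 ≤ c ≤ 472. For each c, b runs from ⌈(946 − c)/2⌉ up to c (then a = 946 − b − c satisfies 1 ≤ a ≤ b automatically), giving c − ⌈(946 − c)/2⌉ + 1 choices.
Summing over c: 2 + 3 + 5 + 6 + … + 234 + 236  (157 terms, c = 316, …, 472) = 18644
Check (closed form: nearest integer to p²/48 for even p, (p+3)²/48 for odd p): 946²/48 = 894916/48 ≈ 18644.08 → 18644

18644 triangles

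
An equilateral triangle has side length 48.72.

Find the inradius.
r = Area/s with s the semi-perimeter.
Area = (√3/4)·48.72² = (√3/4)·2373.6384 ≈ 0.433013·2373.6384 ≈ 1027.82
s = 3·48.72/2 = 73.08
r ≈ 1027.82/73.08 ≈ 14.0643
(Equivalently r = side/(2√3) = 48.72/3.4641 ≈ 14.0643.)

r = 14.06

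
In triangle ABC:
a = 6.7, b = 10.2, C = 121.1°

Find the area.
Two sides and the included angle (SAS): A = ½·a·b·sin(C) = ½·6.7·10.2·sin(121.1°)
sin(121.1°) ≈ 0.856267
A ≈ ½·68.34·0.856267 = 34.17·0.856267 ≈ 29.2586

Area = 29.26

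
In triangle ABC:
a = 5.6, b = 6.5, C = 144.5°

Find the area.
Two sides and the included angle (SAS): A = ½·a·b·sin(C) = ½·5.6·6.5·sin(144.5°)
sin(144.5°) ≈ 0.580703
A ≈ ½·36.4·0.580703 = 18.2·0.580703 ≈ 10.5688

Area = 10.57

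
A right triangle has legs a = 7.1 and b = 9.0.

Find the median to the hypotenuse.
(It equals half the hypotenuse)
Hypotenuse c = √(a² + b²) = √(50.41 + 81) = √131.41 ≈ 11.4634
Median to hypotenuse = c/2 ≈ 11.4634/2 ≈ 5.73171

Median = 5.732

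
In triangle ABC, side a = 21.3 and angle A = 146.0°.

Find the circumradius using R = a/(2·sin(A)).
R = a/(2·sin(A)) = 21.3/(2·sin(146.0°))
sin(146.0°) ≈ 0.559193
R ≈ 21.3/(2·0.559193) = 21.3/1.11839 ≈ 19.0453

R = 19.05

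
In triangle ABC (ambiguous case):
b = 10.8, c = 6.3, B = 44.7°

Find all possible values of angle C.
b/sin(B) = c/sin(C)  ⇒  sin(C) = c·sin(B)/b = 6.3·sin(44.7°)/10.8
sin(44.7°) ≈ 0.703395
sin(C) ≈ 6.3·0.703395/10.8 ≈ 4.43139/10.8 ≈ 0.410314
Candidate 1: C₁ = arcsin(0.410314) ≈ 24.2245°  →  A = 180° − 44.7° − 24.2245° ≈ 111.075° > 0, valid
Candidate 2: C₂ = 180° − C₁ ≈ 155.775°  →  A = 180° − 44.7° − 155.775° ≈ -20.4755° ≤ 0, not a valid triangle

C = 24.22° (one solution)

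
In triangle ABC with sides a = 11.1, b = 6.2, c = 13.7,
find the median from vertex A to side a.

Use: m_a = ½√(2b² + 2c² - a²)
m_a = ½√(2·6.2² + 2·13.7² − 11.1²) = ½√(2·38.44 + 2·187.69 − 123.21) = ½√(76.88 + 375.38 − 123.21) = ½√329.05
√329.05 ≈ 18.1397, so m_a ≈ 9.06987

m_a = 9.07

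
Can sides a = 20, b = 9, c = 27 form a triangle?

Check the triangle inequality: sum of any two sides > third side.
a + b vs c: 20 + 9 = 29 > 27  ✓
a + c vs b: 20 + 27 = 47 > 9  ✓
b + c vs a: 9 + 27 = 36 > 20  ✓

Yes, triangle inequality satisfied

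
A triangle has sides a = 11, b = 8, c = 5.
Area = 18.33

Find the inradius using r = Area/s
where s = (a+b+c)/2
s = (11 + 8 + 5)/2 = 24/2 = 12
r = Area/s = 18.33/12 ≈ 1.5275

r = 1.527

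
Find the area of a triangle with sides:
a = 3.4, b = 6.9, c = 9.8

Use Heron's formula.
s = (3.4 + 6.9 + 9.8)/2 = 20.1/2 = 10.05
s − a = 6.65, s − b = 3.15, s − c = 0.25
s(s−a)(s−b)(s−c) = 10.05·6.65·3.15·0.25 ≈ 52.6306
Area = √52.6306 ≈ 7.25469

Area = 7.255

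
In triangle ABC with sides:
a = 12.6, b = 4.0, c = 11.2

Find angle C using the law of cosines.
c² = a² + b² − 2ab·cos(C)  ⇒  cos(C) = (a² + b² − c²)/(2ab)
cos(C) = (12.6² + 4.0² − 11.2²)/(2·12.6·4.0) = (158.76 + 16 − 125.44)/100.8 = 49.32/100.8 ≈ 0.489286
C = arccos(0.489286) ≈ 60.7064°

C = 60.71°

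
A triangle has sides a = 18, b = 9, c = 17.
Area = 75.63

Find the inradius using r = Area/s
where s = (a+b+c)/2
s = (18 + 9 + 17)/2 = 44/2 = 22
r = Area/s = 75.63/22 ≈ 3.43773

r = 3.438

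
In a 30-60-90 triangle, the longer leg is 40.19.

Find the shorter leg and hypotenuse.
In a 30-60-90 triangle the sides are in ratio 1 : √3 : 2, so short leg = long leg/√3 and hypotenuse = 2·(short leg).
Short leg = 40.19/√3 ≈ 40.19/1.73205 ≈ 23.2037
Hypotenuse = 2·23.2037 ≈ 46.4074

Short leg = 23.2, Hypotenuse = 46.41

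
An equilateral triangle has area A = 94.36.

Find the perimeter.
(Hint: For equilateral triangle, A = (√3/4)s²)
A = (√3/4)s²  ⇒  s² = 4A/√3 = 4·94.36/√3 = 377.44/1.73205 ≈ 217.915
s ≈ √217.915 ≈ 14.7619
Perimeter = 3s ≈ 3·14.7619 ≈ 44.2858

Perimeter = 44.29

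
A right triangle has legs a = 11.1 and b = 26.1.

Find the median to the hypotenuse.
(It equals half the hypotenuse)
Hypotenuse c = √(a² + b²) = √(123.21 + 681.21) = √804.42 ≈ 28.3623
Median to hypotenuse = c/2 ≈ 28.3623/2 ≈ 14.1811

Median = 14.18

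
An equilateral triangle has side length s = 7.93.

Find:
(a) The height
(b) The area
(a) The height splits the triangle into two 30-60-90 halves: h = s·√3/2 = 7.93·1.73205/2 ≈ 13.7352/2 ≈ 6.86758
(b) Area = (√3/4)·s² = (√3/4)·7.93² = (√3/4)·62.8849 ≈ 0.433013·62.8849 ≈ 27.23

Height = 6.868, Area = 27.23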